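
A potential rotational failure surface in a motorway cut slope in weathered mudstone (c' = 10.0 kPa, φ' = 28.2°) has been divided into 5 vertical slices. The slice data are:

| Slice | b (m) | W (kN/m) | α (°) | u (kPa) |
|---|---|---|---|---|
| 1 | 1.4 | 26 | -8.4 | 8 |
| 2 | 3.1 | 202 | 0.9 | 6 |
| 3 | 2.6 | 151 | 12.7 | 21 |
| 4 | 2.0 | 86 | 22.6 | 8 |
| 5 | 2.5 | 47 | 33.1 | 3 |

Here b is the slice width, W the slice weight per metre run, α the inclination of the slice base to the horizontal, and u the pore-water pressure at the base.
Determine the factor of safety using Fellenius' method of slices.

FS = 3.59

Ordinary method of slices: FS = Σ[c'·Δl_i + (W_i cosα_i − u_i·Δl_i)·tanφ'] / Σ W_i sinα_i, with Δl_i = b_i / cosα_i.
Slice 1: Δl = 1.4/cos(-8.4°) = 1.415 m; N'_1 = 26·cos(-8.4°) − 8·1.415 = 14.4; c'Δl = 14.15; W sinα = -3.8
Slice 2: Δl = 3.1/cos0.9° = 3.100 m; N'_2 = 202·cos0.9° − 6·3.100 = 183.4; c'Δl = 31.00; W sinα = 3.2
Slice 3: Δl = 2.6/cos12.7° = 2.665 m; N'_3 = 151·cos12.7° − 21·2.665 = 91.3; c'Δl = 26.65; W sinα = 33.2
Slice 4: Δl = 2.0/cos22.6° = 2.166 m; N'_4 = 86·cos22.6° − 8·2.166 = 62.1; c'Δl = 21.66; W sinα = 33.0
Slice 5: Δl = 2.5/cos33.1° = 2.984 m; N'_5 = 47·cos33.1° − 3·2.984 = 30.4; c'Δl = 29.84; W sinα = 25.7
Σc'Δl = 123.3 kN/m; ΣN' = 381.6 kN/m; ΣW sinα = 91.3 kN/m
Resisting = 123.3 + 381.6·tan28.2° = 123.3 + 204.6 = 327.9 kN/m
FS = 327.9 / 91.3 = 3.592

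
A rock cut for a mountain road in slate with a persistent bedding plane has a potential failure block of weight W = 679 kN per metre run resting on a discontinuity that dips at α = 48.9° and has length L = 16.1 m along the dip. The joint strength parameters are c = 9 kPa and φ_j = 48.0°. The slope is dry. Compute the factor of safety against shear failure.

FS = 1.25

Resolving the block weight along and normal to the plane and applying the Mohr–Coulomb strength on the joint:
N' = W cosα = 679·cos48.9° = 446.4 kN/m
Driving force T = W sinα = 679·sin48.9° = 511.7 kN/m
Resisting force R = c·L + N'·tanφ_j = 9·16.1 + 446.4·tan48.0° = 144.9 + 495.7 = 640.6 kN/m
FS = R / T = 640.6 / 511.7 = 1.252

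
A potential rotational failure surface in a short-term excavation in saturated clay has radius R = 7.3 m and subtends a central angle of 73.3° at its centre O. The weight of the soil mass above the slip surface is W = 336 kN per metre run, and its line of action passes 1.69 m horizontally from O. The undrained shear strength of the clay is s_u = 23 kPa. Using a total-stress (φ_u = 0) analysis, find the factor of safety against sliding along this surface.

FS = 2.76

Taking moments about the centre O, the resisting moment is provided by the undrained shear strength acting along the arc:
Arc length L_a = R·θ = 7.3·(73.3°·π/180) = 7.3·1.2793 = 9.34 m
M_R = s_u·L_a·R = 23·9.34·7.3 = 1568.0 kN·m/m
M_D = W·d = 336·1.69 = 567.8 kN·m/m
FS = M_R / M_D = 1568.0 / 567.8 = 2.761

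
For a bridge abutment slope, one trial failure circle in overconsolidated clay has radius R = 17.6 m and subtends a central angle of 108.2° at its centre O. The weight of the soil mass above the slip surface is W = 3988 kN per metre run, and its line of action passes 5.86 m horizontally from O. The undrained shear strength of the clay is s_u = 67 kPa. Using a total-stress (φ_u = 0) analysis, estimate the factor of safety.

FS = 1.68

Taking moments about the centre O, the resisting moment is provided by the undrained shear strength acting along the arc:
Arc length L_a = R·θ = 17.6·(108.2°·π/180) = 17.6·1.8884 = 33.24 m
M_R = s_u·L_a·R = 67·33.24·17.6 = 39192.7 kN·m/m
M_D = W·d = 3988·5.86 = 23369.7 kN·m/m
FS = M_R / M_D = 39192.7 / 23369.7 = 1.677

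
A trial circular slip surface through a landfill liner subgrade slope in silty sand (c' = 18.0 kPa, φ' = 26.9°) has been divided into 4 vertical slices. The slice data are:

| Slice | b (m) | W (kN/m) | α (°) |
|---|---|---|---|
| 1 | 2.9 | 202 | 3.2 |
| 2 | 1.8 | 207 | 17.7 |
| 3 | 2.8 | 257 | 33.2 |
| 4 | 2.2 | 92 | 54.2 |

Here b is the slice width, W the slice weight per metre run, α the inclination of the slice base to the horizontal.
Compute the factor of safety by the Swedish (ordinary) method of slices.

Ordinary method of slices: FS = Σ[c'·Δl_i + (W_i cosα_i)·tanφ'] / Σ W_i sinα_i, with Δl_i = b_i / cosα_i.
Slice 1: Δl = 2.9/cos3.2° = 2.905 m; N'_1 = 202·cos3.2° = 201.7; c'Δl = 52.28; W sinα = 11.3
Slice 2: Δl = 1.8/cos17.7° = 1.889 m; N'_2 = 207·cos17.7° = 197.2; c'Δl = 34.01; W sinα = 62.9
Slice 3: Δl = 2.8/cos33.2° = 3.346 m; N'_3 = 257·cos33.2° = 215.0; c'Δl = 60.23; W sinα = 140.7
Slice 4: Δl = 2.2/cos54.2° = 3.761 m; N'_4 = 92·cos54.2° = 53.8; c'Δl = 67.70; W sinα = 74.6
Σc'Δl = 214.2 kN/m; ΣN' = 667.8 kN/m; ΣW sinα = 289.6 kN/m
Resisting = 214.2 + 667.8·tan26.9° = 214.2 + 338.8 = 553.0 kN/m
FS = 553.0 / 289.6 = 1.910

FS = 1.91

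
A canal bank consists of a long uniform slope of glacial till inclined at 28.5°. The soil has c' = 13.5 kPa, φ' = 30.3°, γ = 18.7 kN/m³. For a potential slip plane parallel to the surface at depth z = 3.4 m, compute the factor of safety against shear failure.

FS = 1.58

For an infinite slope with a slip plane parallel to the surface (no pore pressure): FS = [c' + γz cos²β tanφ'] / [γz sinβ cosβ].
γz = 18.7·3.4 = 63.58 kN/m²
Numerator = 13.5 + 63.58·cos²28.5°·tan30.3° = 13.5 + 63.58·0.7723·0.5844 = 42.194 kPa
Denominator = 63.58·sin28.5°·cos28.5° = 63.58·0.4772·0.8788 = 26.661 kPa
FS = 42.194 / 26.661 = 1.583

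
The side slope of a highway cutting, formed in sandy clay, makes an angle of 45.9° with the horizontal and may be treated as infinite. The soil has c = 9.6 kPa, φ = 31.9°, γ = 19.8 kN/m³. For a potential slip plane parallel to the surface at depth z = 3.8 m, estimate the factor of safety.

For an infinite slope with a slip plane parallel to the surface (no pore pressure): FS = [c + γz cos²β tanφ] / [γz sinβ cosβ].
γz = 19.8·3.8 = 75.24 kN/m²
Numerator = 9.6 + 75.24·cos²45.9°·tan31.9° = 9.6 + 75.24·0.4843·0.6224 = 32.281 kPa
Denominator = 75.24·sin45.9°·cos45.9° = 75.24·0.7181·0.6959 = 37.601 kPa
FS = 32.281 / 37.601 = 0.859

FS = 0.86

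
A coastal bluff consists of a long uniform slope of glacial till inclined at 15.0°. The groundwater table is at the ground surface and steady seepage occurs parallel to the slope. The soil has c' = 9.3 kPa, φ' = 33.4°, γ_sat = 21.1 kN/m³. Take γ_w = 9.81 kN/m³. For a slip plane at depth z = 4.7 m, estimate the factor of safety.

FS = 1.69

With seepage parallel to the slope and the water table at the surface, the effective normal stress on the slip plane uses the buoyant unit weight γ' = γ_sat − γ_w while the driving shear stress uses γ_sat:
FS = [c' + γ' z cos²β tanφ'] / [γ_sat z sinβ cosβ]
γ' = 21.1 − 9.81 = 11.29 kN/m³
Numerator = 9.3 + 11.29·4.7·cos²15.0°·tan33.4° = 9.3 + 11.29·4.7·0.9330·0.6594 = 41.945 kPa
Denominator = 21.1·4.7·sin15.0°·cos15.0° = 21.1·4.7·0.2588·0.9659 = 24.793 kPa
FS = 41.945 / 24.793 = 1.692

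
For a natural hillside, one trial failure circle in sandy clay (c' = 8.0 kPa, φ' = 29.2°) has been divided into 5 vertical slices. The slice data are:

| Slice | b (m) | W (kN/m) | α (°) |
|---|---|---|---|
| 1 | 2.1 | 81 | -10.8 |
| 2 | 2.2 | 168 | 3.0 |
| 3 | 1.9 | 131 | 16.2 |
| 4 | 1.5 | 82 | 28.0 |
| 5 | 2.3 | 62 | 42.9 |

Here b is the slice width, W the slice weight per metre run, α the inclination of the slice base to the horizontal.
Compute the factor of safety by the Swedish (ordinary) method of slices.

FS = 3.28

Ordinary method of slices: FS = Σ[c'·Δl_i + (W_i cosα_i)·tanφ'] / Σ W_i sinα_i, with Δl_i = b_i / cosα_i.
Slice 1: Δl = 2.1/cos(-10.8°) = 2.138 m; N'_1 = 81·cos(-10.8°) = 79.6; c'Δl = 17.10; W sinα = -15.2
Slice 2: Δl = 2.2/cos3.0° = 2.203 m; N'_2 = 168·cos3.0° = 167.8; c'Δl = 17.62; W sinα = 8.8
Slice 3: Δl = 1.9/cos16.2° = 1.979 m; N'_3 = 131·cos16.2° = 125.8; c'Δl = 15.83; W sinα = 36.5
Slice 4: Δl = 1.5/cos28.0° = 1.699 m; N'_4 = 82·cos28.0° = 72.4; c'Δl = 13.59; W sinα = 38.5
Slice 5: Δl = 2.3/cos42.9° = 3.140 m; N'_5 = 62·cos42.9° = 45.4; c'Δl = 25.12; W sinα = 42.2
Σc'Δl = 89.3 kN/m; ΣN' = 491.0 kN/m; ΣW sinα = 110.9 kN/m
Resisting = 89.3 + 491.0·tan29.2° = 89.3 + 274.4 = 363.6 kN/m
FS = 363.6 / 110.9 = 3.280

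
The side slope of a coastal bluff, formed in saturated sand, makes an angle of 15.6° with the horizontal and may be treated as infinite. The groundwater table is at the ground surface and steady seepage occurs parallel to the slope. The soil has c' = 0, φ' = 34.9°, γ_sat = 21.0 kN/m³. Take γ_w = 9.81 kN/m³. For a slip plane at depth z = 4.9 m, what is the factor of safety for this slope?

FS = 1.33

With seepage parallel to the slope and the water table at the surface, the effective normal stress on the slip plane uses the buoyant unit weight γ' = γ_sat − γ_w while the driving shear stress uses γ_sat:
FS = [c' + γ' z cos²β tanφ'] / [γ_sat z sinβ cosβ]
(For c' = 0 this reduces to FS = (γ'/γ_sat)·tanφ'/tanβ.)
γ' = 21.0 − 9.81 = 11.19 kN/m³
Numerator = 0.0 + 11.19·4.9·cos²15.6°·tan34.9° = 0.0 + 11.19·4.9·0.9277·0.6976 = 35.484 kPa
Denominator = 21.0·4.9·sin15.6°·cos15.6° = 21.0·4.9·0.2689·0.9632 = 26.652 kPa
FS = 35.484 / 26.652 = 1.331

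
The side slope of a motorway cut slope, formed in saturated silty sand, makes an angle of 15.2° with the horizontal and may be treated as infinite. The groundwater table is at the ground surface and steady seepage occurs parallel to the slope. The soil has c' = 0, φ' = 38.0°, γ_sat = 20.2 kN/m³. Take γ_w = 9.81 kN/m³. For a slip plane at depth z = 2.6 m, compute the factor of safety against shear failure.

FS = 1.48

With seepage parallel to the slope and the water table at the surface, the effective normal stress on the slip plane uses the buoyant unit weight γ' = γ_sat − γ_w while the driving shear stress uses γ_sat:
FS = [c' + γ' z cos²β tanφ'] / [γ_sat z sinβ cosβ]
(For c' = 0 this reduces to FS = (γ'/γ_sat)·tanφ'/tanβ.)
γ' = 20.2 − 9.81 = 10.39 kN/m³
Numerator = 0.0 + 10.39·2.6·cos²15.2°·tan38.0° = 0.0 + 10.39·2.6·0.9313·0.7813 = 19.655 kPa
Denominator = 20.2·2.6·sin15.2°·cos15.2° = 20.2·2.6·0.2622·0.9650 = 13.288 kPa
FS = 19.655 / 13.288 = 1.479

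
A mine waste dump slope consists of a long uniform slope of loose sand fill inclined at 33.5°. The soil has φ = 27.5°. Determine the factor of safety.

FS = 0.79

For a dry cohesionless infinite slope the factor of safety is FS = tanφ / tanβ.
FS = tan27.5° / tan33.5° = 0.5206 / 0.6619 = 0.786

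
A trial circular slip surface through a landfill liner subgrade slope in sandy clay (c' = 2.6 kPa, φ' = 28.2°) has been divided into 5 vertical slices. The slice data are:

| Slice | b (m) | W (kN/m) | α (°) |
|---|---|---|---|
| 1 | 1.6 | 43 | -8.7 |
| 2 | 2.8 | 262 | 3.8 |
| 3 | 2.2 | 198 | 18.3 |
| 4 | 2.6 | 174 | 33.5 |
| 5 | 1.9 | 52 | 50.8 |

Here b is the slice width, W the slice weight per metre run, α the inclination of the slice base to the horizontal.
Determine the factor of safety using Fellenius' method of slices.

Ordinary method of slices: FS = Σ[c'·Δl_i + (W_i cosα_i)·tanφ'] / Σ W_i sinα_i, with Δl_i = b_i / cosα_i.
Slice 1: Δl = 1.6/cos(-8.7°) = 1.619 m; N'_1 = 43·cos(-8.7°) = 42.5; c'Δl = 4.21; W sinα = -6.5
Slice 2: Δl = 2.8/cos3.8° = 2.806 m; N'_2 = 262·cos3.8° = 261.4; c'Δl = 7.30; W sinα = 17.4
Slice 3: Δl = 2.2/cos18.3° = 2.317 m; N'_3 = 198·cos18.3° = 188.0; c'Δl = 6.02; W sinα = 62.2
Slice 4: Δl = 2.6/cos33.5° = 3.118 m; N'_4 = 174·cos33.5° = 145.1; c'Δl = 8.11; W sinα = 96.0
Slice 5: Δl = 1.9/cos50.8° = 3.006 m; N'_5 = 52·cos50.8° = 32.9; c'Δl = 7.82; W sinα = 40.3
Σc'Δl = 33.5 kN/m; ΣN' = 669.9 kN/m; ΣW sinα = 209.4 kN/m
Resisting = 33.5 + 669.9·tan28.2° = 33.5 + 359.2 = 392.6 kN/m
FS = 392.6 / 209.4 = 1.875

FS = 1.88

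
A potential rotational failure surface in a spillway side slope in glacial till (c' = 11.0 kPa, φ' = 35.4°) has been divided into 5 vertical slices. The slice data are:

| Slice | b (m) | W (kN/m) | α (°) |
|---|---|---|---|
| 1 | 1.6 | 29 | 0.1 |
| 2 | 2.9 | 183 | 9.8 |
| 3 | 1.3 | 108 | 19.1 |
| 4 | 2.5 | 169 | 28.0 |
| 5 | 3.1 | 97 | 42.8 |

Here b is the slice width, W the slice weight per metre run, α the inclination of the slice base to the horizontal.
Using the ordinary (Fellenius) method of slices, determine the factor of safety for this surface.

Ordinary method of slices: FS = Σ[c'·Δl_i + (W_i cosα_i)·tanφ'] / Σ W_i sinα_i, with Δl_i = b_i / cosα_i.
Slice 1: Δl = 1.6/cos0.1° = 1.600 m; N'_1 = 29·cos0.1° = 29.0; c'Δl = 17.60; W sinα = 0.1
Slice 2: Δl = 2.9/cos9.8° = 2.943 m; N'_2 = 183·cos9.8° = 180.3; c'Δl = 32.37; W sinα = 31.1
Slice 3: Δl = 1.3/cos19.1° = 1.376 m; N'_3 = 108·cos19.1° = 102.1; c'Δl = 15.13; W sinα = 35.3
Slice 4: Δl = 2.5/cos28.0° = 2.831 m; N'_4 = 169·cos28.0° = 149.2; c'Δl = 31.15; W sinα = 79.3
Slice 5: Δl = 3.1/cos42.8° = 4.225 m; N'_5 = 97·cos42.8° = 71.2; c'Δl = 46.47; W sinα = 65.9
Σc'Δl = 142.7 kN/m; ΣN' = 531.8 kN/m; ΣW sinα = 211.8 kN/m
Resisting = 142.7 + 531.8·tan35.4° = 142.7 + 377.9 = 520.6 kN/m
FS = 520.6 / 211.8 = 2.458

FS = 2.46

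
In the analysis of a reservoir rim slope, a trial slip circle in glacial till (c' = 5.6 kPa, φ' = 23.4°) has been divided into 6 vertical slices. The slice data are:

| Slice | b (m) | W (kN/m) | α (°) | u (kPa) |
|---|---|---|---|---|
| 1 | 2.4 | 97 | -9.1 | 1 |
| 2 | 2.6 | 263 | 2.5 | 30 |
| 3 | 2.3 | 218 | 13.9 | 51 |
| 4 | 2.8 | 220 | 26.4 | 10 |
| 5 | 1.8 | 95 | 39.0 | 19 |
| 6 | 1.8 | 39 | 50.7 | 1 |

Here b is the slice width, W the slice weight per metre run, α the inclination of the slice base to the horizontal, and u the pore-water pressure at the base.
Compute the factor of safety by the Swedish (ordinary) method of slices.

Ordinary method of slices: FS = Σ[c'·Δl_i + (W_i cosα_i − u_i·Δl_i)·tanφ'] / Σ W_i sinα_i, with Δl_i = b_i / cosα_i.
Slice 1: Δl = 2.4/cos(-9.1°) = 2.431 m; N'_1 = 97·cos(-9.1°) − 1·2.431 = 93.3; c'Δl = 13.61; W sinα = -15.3
Slice 2: Δl = 2.6/cos2.5° = 2.602 m; N'_2 = 263·cos2.5° − 30·2.602 = 184.7; c'Δl = 14.57; W sinα = 11.5
Slice 3: Δl = 2.3/cos13.9° = 2.369 m; N'_3 = 218·cos13.9° − 51·2.369 = 90.8; c'Δl = 13.27; W sinα = 52.4
Slice 4: Δl = 2.8/cos26.4° = 3.126 m; N'_4 = 220·cos26.4° − 10·3.126 = 165.8; c'Δl = 17.51; W sinα = 97.8
Slice 5: Δl = 1.8/cos39.0° = 2.316 m; N'_5 = 95·cos39.0° − 19·2.316 = 29.8; c'Δl = 12.97; W sinα = 59.8
Slice 6: Δl = 1.8/cos50.7° = 2.842 m; N'_6 = 39·cos50.7° − 1·2.842 = 21.9; c'Δl = 15.91; W sinα = 30.2
Σc'Δl = 87.8 kN/m; ΣN' = 586.3 kN/m; ΣW sinα = 236.3 kN/m
Resisting = 87.8 + 586.3·tan23.4° = 87.8 + 253.7 = 341.6 kN/m
FS = 341.6 / 236.3 = 1.446

FS = 1.45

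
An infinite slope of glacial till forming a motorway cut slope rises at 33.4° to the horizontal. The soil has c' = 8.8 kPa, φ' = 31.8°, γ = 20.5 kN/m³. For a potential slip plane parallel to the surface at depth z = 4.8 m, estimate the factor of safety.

FS = 1.13

For an infinite slope with a slip plane parallel to the surface (no pore pressure): FS = [c' + γz cos²β tanφ'] / [γz sinβ cosβ].
γz = 20.5·4.8 = 98.40 kN/m²
Numerator = 8.8 + 98.40·cos²33.4°·tan31.8° = 8.8 + 98.40·0.6970·0.6200 = 51.323 kPa
Denominator = 98.40·sin33.4°·cos33.4° = 98.40·0.5505·0.8348 = 45.221 kPa
FS = 51.323 / 45.221 = 1.135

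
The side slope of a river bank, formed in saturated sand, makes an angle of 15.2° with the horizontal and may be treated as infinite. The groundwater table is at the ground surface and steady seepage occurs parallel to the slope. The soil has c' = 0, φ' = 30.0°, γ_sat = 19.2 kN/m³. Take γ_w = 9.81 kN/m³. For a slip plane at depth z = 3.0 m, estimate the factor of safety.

FS = 1.04

With seepage parallel to the slope and the water table at the surface, the effective normal stress on the slip plane uses the buoyant unit weight γ' = γ_sat − γ_w while the driving shear stress uses γ_sat:
FS = [c' + γ' z cos²β tanφ'] / [γ_sat z sinβ cosβ]
(For c' = 0 this reduces to FS = (γ'/γ_sat)·tanφ'/tanβ.)
γ' = 19.2 − 9.81 = 9.39 kN/m³
Numerator = 0.0 + 9.39·3.0·cos²15.2°·tan30.0° = 0.0 + 9.39·3.0·0.9313·0.5774 = 15.146 kPa
Denominator = 19.2·3.0·sin15.2°·cos15.2° = 19.2·3.0·0.2622·0.9650 = 14.574 kPa
FS = 15.146 / 14.574 = 1.039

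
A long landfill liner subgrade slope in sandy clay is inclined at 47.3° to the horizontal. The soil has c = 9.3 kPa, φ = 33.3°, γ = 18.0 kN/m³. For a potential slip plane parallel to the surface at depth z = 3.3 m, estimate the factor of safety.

For an infinite slope with a slip plane parallel to the surface (no pore pressure): FS = [c + γz cos²β tanφ] / [γz sinβ cosβ].
γz = 18.0·3.3 = 59.40 kN/m²
Numerator = 9.3 + 59.40·cos²47.3°·tan33.3° = 9.3 + 59.40·0.4599·0.6569 = 27.245 kPa
Denominator = 59.40·sin47.3°·cos47.3° = 59.40·0.7349·0.6782 = 29.604 kPa
FS = 27.245 / 29.604 = 0.920

FS = 0.92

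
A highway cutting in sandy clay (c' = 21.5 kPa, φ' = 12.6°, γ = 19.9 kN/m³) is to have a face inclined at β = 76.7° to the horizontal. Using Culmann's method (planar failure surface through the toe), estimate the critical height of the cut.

H_c = 7.29 m

Culmann's analysis gives the critical failure plane at α_cr = (β + φ')/2 = (76.7 + 12.6)/2 = 44.6°, and the critical height
H_c = (4c'/γ) · sinβ cosφ' / [1 − cos(β − φ')]
    = (4·21.5/19.9) · sin76.7°·cos12.6° / [1 − cos(64.1°)]
    = 4.322 · 0.9732·0.9759 / [1 − 0.4368]
    = 4.322 · 0.9497 / 0.5632
    = 7.29 m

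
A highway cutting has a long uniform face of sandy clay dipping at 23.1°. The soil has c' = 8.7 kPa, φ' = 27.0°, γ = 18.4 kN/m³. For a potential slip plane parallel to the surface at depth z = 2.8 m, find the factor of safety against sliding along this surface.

FS = 1.66

For an infinite slope with a slip plane parallel to the surface (no pore pressure): FS = [c' + γz cos²β tanφ'] / [γz sinβ cosβ].
γz = 18.4·2.8 = 51.52 kN/m²
Numerator = 8.7 + 51.52·cos²23.1°·tan27.0° = 8.7 + 51.52·0.8461·0.5095 = 30.910 kPa
Denominator = 51.52·sin23.1°·cos23.1° = 51.52·0.3923·0.9198 = 18.593 kPa
FS = 30.910 / 18.593 = 1.662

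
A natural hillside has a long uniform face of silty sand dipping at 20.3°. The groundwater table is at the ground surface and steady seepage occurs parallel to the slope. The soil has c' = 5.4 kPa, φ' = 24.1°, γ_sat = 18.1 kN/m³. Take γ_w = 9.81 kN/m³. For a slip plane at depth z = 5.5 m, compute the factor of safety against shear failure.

FS = 0.72

With seepage parallel to the slope and the water table at the surface, the effective normal stress on the slip plane uses the buoyant unit weight γ' = γ_sat − γ_w while the driving shear stress uses γ_sat:
FS = [c' + γ' z cos²β tanφ'] / [γ_sat z sinβ cosβ]
γ' = 18.1 − 9.81 = 8.29 kN/m³
Numerator = 5.4 + 8.29·5.5·cos²20.3°·tan24.1° = 5.4 + 8.29·5.5·0.8796·0.4473 = 23.341 kPa
Denominator = 18.1·5.5·sin20.3°·cos20.3° = 18.1·5.5·0.3469·0.9379 = 32.392 kPa
FS = 23.341 / 32.392 = 0.721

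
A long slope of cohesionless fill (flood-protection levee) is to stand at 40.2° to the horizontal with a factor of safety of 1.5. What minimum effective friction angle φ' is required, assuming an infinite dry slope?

FS = tanφ'/tanβ ⇒ tanφ' = FS · tanβ = 1.5 · tan40.2° = 1.2676
φ' = arctan(1.2676) = 51.73°

φ' = 51.7°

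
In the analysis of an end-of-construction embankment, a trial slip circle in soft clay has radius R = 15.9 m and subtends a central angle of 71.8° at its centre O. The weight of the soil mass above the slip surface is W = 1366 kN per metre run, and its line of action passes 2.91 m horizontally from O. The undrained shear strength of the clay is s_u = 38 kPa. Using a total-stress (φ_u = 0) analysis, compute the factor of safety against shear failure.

FS = 3.03

Taking moments about the centre O, the resisting moment is provided by the undrained shear strength acting along the arc:
Arc length L_a = R·θ = 15.9·(71.8°·π/180) = 15.9·1.2531 = 19.93 m
M_R = s_u·L_a·R = 38·19.93·15.9 = 12038.7 kN·m/m
M_D = W·d = 1366·2.91 = 3975.1 kN·m/m
FS = M_R / M_D = 12038.7 / 3975.1 = 3.029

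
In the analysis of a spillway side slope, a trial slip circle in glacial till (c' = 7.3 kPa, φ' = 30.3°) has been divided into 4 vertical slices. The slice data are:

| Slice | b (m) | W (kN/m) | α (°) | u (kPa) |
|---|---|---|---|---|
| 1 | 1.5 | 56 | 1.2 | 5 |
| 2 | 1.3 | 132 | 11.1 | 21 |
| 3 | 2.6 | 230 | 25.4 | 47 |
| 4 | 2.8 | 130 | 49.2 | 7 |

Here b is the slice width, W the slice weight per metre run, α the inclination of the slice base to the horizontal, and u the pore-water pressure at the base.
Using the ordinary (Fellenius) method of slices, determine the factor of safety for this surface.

Ordinary method of slices: FS = Σ[c'·Δl_i + (W_i cosα_i − u_i·Δl_i)·tanφ'] / Σ W_i sinα_i, with Δl_i = b_i / cosα_i.
Slice 1: Δl = 1.5/cos1.2° = 1.500 m; N'_1 = 56·cos1.2° − 5·1.500 = 48.5; c'Δl = 10.95; W sinα = 1.2
Slice 2: Δl = 1.3/cos11.1° = 1.325 m; N'_2 = 132·cos11.1° − 21·1.325 = 101.7; c'Δl = 9.67; W sinα = 25.4
Slice 3: Δl = 2.6/cos25.4° = 2.878 m; N'_3 = 230·cos25.4° − 47·2.878 = 72.5; c'Δl = 21.01; W sinα = 98.7
Slice 4: Δl = 2.8/cos49.2° = 4.285 m; N'_4 = 130·cos49.2° − 7·4.285 = 54.9; c'Δl = 31.28; W sinα = 98.4
Σc'Δl = 72.9 kN/m; ΣN' = 277.6 kN/m; ΣW sinα = 223.7 kN/m
Resisting = 72.9 + 277.6·tan30.3° = 72.9 + 162.2 = 235.2 kN/m
FS = 235.2 / 223.7 = 1.051

FS = 1.05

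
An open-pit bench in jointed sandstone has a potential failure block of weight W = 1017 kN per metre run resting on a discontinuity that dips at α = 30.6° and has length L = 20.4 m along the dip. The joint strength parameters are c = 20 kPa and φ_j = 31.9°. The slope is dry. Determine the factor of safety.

FS = 1.84

Resolving the block weight along and normal to the plane and applying the Mohr–Coulomb strength on the joint:
N' = W cosα = 1017·cos30.6° = 875.4 kN/m
Driving force T = W sinα = 1017·sin30.6° = 517.7 kN/m
Resisting force R = c·L + N'·tanφ_j = 20·20.4 + 875.4·tan31.9° = 408.0 + 544.9 = 952.9 kN/m
FS = R / T = 952.9 / 517.7 = 1.841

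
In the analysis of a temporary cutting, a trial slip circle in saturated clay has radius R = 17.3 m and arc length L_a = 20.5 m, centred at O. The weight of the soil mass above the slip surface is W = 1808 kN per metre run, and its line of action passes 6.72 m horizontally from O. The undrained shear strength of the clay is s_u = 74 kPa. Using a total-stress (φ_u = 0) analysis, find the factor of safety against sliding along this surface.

FS = 2.16

Taking moments about the centre O, the resisting moment is provided by the undrained shear strength acting along the arc:
M_R = s_u·L_a·R = 74·20.50·17.3 = 26244.1 kN·m/m
M_D = W·d = 1808·6.72 = 12149.8 kN·m/m
FS = M_R / M_D = 26244.1 / 12149.8 = 2.160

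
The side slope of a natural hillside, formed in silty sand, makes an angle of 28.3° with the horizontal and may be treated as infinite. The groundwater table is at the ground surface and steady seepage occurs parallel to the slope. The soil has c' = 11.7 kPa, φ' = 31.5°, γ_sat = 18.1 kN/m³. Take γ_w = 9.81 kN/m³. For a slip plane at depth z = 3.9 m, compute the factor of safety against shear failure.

With seepage parallel to the slope and the water table at the surface, the effective normal stress on the slip plane uses the buoyant unit weight γ' = γ_sat − γ_w while the driving shear stress uses γ_sat:
FS = [c' + γ' z cos²β tanφ'] / [γ_sat z sinβ cosβ]
γ' = 18.1 − 9.81 = 8.29 kN/m³
Numerator = 11.7 + 8.29·3.9·cos²28.3°·tan31.5° = 11.7 + 8.29·3.9·0.7752·0.6128 = 27.059 kPa
Denominator = 18.1·3.9·sin28.3°·cos28.3° = 18.1·3.9·0.4741·0.8805 = 29.466 kPa
FS = 27.059 / 29.466 = 0.918

FS = 0.92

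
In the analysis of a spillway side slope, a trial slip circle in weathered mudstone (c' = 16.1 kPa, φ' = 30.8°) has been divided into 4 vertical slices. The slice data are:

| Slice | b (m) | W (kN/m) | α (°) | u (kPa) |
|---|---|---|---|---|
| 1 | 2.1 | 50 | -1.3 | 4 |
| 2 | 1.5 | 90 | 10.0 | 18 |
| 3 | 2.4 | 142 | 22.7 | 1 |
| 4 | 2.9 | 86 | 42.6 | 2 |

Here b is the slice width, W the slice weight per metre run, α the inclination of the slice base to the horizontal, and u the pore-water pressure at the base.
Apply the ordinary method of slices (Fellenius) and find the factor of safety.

Ordinary method of slices: FS = Σ[c'·Δl_i + (W_i cosα_i − u_i·Δl_i)·tanφ'] / Σ W_i sinα_i, with Δl_i = b_i / cosα_i.
Slice 1: Δl = 2.1/cos(-1.3°) = 2.101 m; N'_1 = 50·cos(-1.3°) − 4·2.101 = 41.6; c'Δl = 33.82; W sinα = -1.1
Slice 2: Δl = 1.5/cos10.0° = 1.523 m; N'_2 = 90·cos10.0° − 18·1.523 = 61.2; c'Δl = 24.52; W sinα = 15.6
Slice 3: Δl = 2.4/cos22.7° = 2.602 m; N'_3 = 142·cos22.7° − 1·2.602 = 128.4; c'Δl = 41.88; W sinα = 54.8
Slice 4: Δl = 2.9/cos42.6° = 3.940 m; N'_4 = 86·cos42.6° − 2·3.940 = 55.4; c'Δl = 63.43; W sinα = 58.2
Σc'Δl = 163.7 kN/m; ΣN' = 286.6 kN/m; ΣW sinα = 127.5 kN/m
Resisting = 163.7 + 286.6·tan30.8° = 163.7 + 170.9 = 334.5 kN/m
FS = 334.5 / 127.5 = 2.624

FS = 2.62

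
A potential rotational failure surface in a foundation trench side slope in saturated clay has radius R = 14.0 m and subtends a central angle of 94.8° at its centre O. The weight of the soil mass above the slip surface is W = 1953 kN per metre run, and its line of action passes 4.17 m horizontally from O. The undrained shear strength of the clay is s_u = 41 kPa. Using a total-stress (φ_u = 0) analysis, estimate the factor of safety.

FS = 1.63

Taking moments about the centre O, the resisting moment is provided by the undrained shear strength acting along the arc:
Arc length L_a = R·θ = 14.0·(94.8°·π/180) = 14.0·1.6546 = 23.16 m
M_R = s_u·L_a·R = 41·23.16·14.0 = 13296.1 kN·m/m
M_D = W·d = 1953·4.17 = 8144.0 kN·m/m
FS = M_R / M_D = 13296.1 / 8144.0 = 1.633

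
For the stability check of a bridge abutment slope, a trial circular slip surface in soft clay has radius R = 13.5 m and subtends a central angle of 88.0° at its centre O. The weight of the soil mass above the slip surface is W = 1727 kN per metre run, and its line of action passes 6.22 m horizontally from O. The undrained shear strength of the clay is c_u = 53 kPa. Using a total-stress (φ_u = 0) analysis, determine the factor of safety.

Taking moments about the centre O, the resisting moment is provided by the undrained shear strength acting along the arc:
Arc length L_a = R·θ = 13.5·(88.0°·π/180) = 13.5·1.5359 = 20.73 m
M_R = c_u·L_a·R = 53·20.73·13.5 = 14835.5 kN·m/m
M_D = W·d = 1727·6.22 = 10741.9 kN·m/m
FS = M_R / M_D = 14835.5 / 10741.9 = 1.381

FS = 1.38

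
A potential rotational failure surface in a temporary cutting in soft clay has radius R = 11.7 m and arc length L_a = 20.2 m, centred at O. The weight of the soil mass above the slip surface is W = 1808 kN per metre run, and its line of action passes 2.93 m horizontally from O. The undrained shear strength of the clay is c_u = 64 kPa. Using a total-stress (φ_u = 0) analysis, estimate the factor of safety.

Taking moments about the centre O, the resisting moment is provided by the undrained shear strength acting along the arc:
M_R = c_u·L_a·R = 64·20.20·11.7 = 15125.8 kN·m/m
M_D = W·d = 1808·2.93 = 5297.4 kN·m/m
FS = M_R / M_D = 15125.8 / 5297.4 = 2.855

FS = 2.86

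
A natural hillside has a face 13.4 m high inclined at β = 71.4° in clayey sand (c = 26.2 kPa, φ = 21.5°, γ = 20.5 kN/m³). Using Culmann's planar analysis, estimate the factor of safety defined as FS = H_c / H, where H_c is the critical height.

H_c = (4c/γ) · sinβ cosφ / [1 − cos(β − φ)]
    = (4·26.2/20.5) · sin71.4°·cos21.5° / [1 − cos49.9°]
    = 5.112 · 0.8818 / 0.3559 = 12.67 m
FS = H_c / H = 12.67 / 13.4 = 0.945

FS = 0.95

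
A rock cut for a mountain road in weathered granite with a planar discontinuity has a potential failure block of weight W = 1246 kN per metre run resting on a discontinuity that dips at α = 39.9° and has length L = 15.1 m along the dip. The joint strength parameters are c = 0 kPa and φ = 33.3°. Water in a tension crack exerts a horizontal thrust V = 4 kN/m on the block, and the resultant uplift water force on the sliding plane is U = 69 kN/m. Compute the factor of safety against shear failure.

FS = 0.72

Resolving the block weight along and normal to the plane and applying the Mohr–Coulomb strength on the joint:
N' = W cosα − U − V sinα = 1246·cos39.9° − 69 − 4·sin39.9° = 884.3 kN/m
Driving force T = W sinα + V cosα = 1246·sin39.9° + 4·cos39.9° = 802.3 kN/m
Resisting force R = c·L + N'·tanφ = 0·15.1 + 884.3·tan33.3° = 0.0 + 580.9 = 580.9 kN/m
FS = R / T = 580.9 / 802.3 = 0.724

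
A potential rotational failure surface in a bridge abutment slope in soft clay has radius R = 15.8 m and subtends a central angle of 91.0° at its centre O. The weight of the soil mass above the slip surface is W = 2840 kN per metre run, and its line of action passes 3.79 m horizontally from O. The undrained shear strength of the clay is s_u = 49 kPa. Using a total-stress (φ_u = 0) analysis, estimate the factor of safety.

Taking moments about the centre O, the resisting moment is provided by the undrained shear strength acting along the arc:
Arc length L_a = R·θ = 15.8·(91.0°·π/180) = 15.8·1.5882 = 25.09 m
M_R = s_u·L_a·R = 49·25.09·15.8 = 19428.0 kN·m/m
M_D = W·d = 2840·3.79 = 10763.6 kN·m/m
FS = M_R / M_D = 19428.0 / 10763.6 = 1.805

FS = 1.80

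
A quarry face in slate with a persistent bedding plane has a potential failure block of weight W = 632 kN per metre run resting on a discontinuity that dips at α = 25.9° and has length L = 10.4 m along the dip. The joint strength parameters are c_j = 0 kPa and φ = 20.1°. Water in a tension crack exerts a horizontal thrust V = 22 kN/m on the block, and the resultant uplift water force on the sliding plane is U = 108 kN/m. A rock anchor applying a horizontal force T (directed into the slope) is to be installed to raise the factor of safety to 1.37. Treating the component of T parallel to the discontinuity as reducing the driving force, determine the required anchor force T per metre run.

T = 173 kN/m

Resolving forces along and normal to the sliding plane, with the horizontal anchor force T adding T·sinα to the effective normal force and T·cosα acting up the plane against the driving force:
FS = [c_jL + (W cosα − U − V sinα + T sinα) tanφ] / [W sinα + V cosα − T cosα]
Without the anchor: N' = 450.9 kN/m, driving T_d = 295.8 kN/m, resisting R = 0·10.4 + 450.9·tan20.1° = 165.0 kN/m, FS = 0.56.
Setting FS = 1.37 and solving for T:
1.37·(295.8 − T cos25.9°) = 165.0 + T sin25.9°·tan20.1°
T·(sin25.9°·tan20.1° + 1.37·cos25.9°) = 1.37·295.8 − 165.0
T·(0.4368·0.3659 + 1.37·0.8996) = 405.3 − 165.0 = 240.3
T·1.3922 = 240.3
T = 172.6 kN/m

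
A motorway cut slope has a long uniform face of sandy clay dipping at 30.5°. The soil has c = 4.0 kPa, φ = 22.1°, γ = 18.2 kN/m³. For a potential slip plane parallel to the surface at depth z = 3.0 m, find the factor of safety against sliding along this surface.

For an infinite slope with a slip plane parallel to the surface (no pore pressure): FS = [c + γz cos²β tanφ] / [γz sinβ cosβ].
γz = 18.2·3.0 = 54.60 kN/m²
Numerator = 4.0 + 54.60·cos²30.5°·tan22.1° = 4.0 + 54.60·0.7424·0.4061 = 20.460 kPa
Denominator = 54.60·sin30.5°·cos30.5° = 54.60·0.5075·0.8616 = 23.877 kPa
FS = 20.460 / 23.877 = 0.857

FS = 0.86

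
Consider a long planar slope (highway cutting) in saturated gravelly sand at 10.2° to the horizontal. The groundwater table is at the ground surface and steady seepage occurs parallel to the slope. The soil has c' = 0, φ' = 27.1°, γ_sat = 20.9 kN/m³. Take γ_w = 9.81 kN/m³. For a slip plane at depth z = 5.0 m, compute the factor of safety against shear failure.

With seepage parallel to the slope and the water table at the surface, the effective normal stress on the slip plane uses the buoyant unit weight γ' = γ_sat − γ_w while the driving shear stress uses γ_sat:
FS = [c' + γ' z cos²β tanφ'] / [γ_sat z sinβ cosβ]
(For c' = 0 this reduces to FS = (γ'/γ_sat)·tanφ'/tanβ.)
γ' = 20.9 − 9.81 = 11.09 kN/m³
Numerator = 0.0 + 11.09·5.0·cos²10.2°·tan27.1° = 0.0 + 11.09·5.0·0.9686·0.5117 = 27.485 kPa
Denominator = 20.9·5.0·sin10.2°·cos10.2° = 20.9·5.0·0.1771·0.9842 = 18.213 kPa
FS = 27.485 / 18.213 = 1.509

FS = 1.51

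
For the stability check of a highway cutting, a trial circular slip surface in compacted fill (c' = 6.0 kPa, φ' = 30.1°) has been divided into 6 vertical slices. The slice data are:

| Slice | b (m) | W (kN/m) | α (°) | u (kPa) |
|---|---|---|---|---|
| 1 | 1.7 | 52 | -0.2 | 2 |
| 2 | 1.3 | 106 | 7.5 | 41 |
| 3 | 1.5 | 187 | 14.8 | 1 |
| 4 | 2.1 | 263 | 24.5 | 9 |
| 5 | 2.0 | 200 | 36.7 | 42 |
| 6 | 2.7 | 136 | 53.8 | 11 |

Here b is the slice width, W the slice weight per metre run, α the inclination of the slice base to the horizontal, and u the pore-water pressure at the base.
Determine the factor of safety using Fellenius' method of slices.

Ordinary method of slices: FS = Σ[c'·Δl_i + (W_i cosα_i − u_i·Δl_i)·tanφ'] / Σ W_i sinα_i, with Δl_i = b_i / cosα_i.
Slice 1: Δl = 1.7/cos(-0.2°) = 1.700 m; N'_1 = 52·cos(-0.2°) − 2·1.700 = 48.6; c'Δl = 10.20; W sinα = -0.2
Slice 2: Δl = 1.3/cos7.5° = 1.311 m; N'_2 = 106·cos7.5° − 41·1.311 = 51.3; c'Δl = 7.87; W sinα = 13.8
Slice 3: Δl = 1.5/cos14.8° = 1.551 m; N'_3 = 187·cos14.8° − 1·1.551 = 179.2; c'Δl = 9.31; W sinα = 47.8
Slice 4: Δl = 2.1/cos24.5° = 2.308 m; N'_4 = 263·cos24.5° − 9·2.308 = 218.5; c'Δl = 13.85; W sinα = 109.1
Slice 5: Δl = 2.0/cos36.7° = 2.494 m; N'_5 = 200·cos36.7° − 42·2.494 = 55.6; c'Δl = 14.97; W sinα = 119.5
Slice 6: Δl = 2.7/cos53.8° = 4.572 m; N'_6 = 136·cos53.8° − 11·4.572 = 30.0; c'Δl = 27.43; W sinα = 109.7
Σc'Δl = 83.6 kN/m; ΣN' = 583.3 kN/m; ΣW sinα = 399.8 kN/m
Resisting = 83.6 + 583.3·tan30.1° = 83.6 + 338.2 = 421.8 kN/m
FS = 421.8 / 399.8 = 1.055

FS = 1.06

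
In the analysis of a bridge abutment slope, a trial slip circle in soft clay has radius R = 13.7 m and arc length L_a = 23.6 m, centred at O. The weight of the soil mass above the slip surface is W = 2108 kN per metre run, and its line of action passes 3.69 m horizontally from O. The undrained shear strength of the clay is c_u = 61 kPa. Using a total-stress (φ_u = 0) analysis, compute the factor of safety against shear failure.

Taking moments about the centre O, the resisting moment is provided by the undrained shear strength acting along the arc:
M_R = c_u·L_a·R = 61·23.60·13.7 = 19722.5 kN·m/m
M_D = W·d = 2108·3.69 = 7778.5 kN·m/m
FS = M_R / M_D = 19722.5 / 7778.5 = 2.536

FS = 2.54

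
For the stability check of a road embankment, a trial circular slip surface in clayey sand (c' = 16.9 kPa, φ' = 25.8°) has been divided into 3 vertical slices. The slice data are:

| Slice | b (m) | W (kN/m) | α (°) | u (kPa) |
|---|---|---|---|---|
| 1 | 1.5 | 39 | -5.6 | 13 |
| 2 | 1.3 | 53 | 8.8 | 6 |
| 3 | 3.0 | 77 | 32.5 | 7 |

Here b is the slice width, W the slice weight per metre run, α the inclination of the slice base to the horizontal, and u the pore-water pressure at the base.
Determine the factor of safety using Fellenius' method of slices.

FS = 3.46

Ordinary method of slices: FS = Σ[c'·Δl_i + (W_i cosα_i − u_i·Δl_i)·tanφ'] / Σ W_i sinα_i, with Δl_i = b_i / cosα_i.
Slice 1: Δl = 1.5/cos(-5.6°) = 1.507 m; N'_1 = 39·cos(-5.6°) − 13·1.507 = 19.2; c'Δl = 25.47; W sinα = -3.8
Slice 2: Δl = 1.3/cos8.8° = 1.315 m; N'_2 = 53·cos8.8° − 6·1.315 = 44.5; c'Δl = 22.23; W sinα = 8.1
Slice 3: Δl = 3.0/cos32.5° = 3.557 m; N'_3 = 77·cos32.5° − 7·3.557 = 40.0; c'Δl = 60.11; W sinα = 41.4
Σc'Δl = 107.8 kN/m; ΣN' = 103.7 kN/m; ΣW sinα = 45.7 kN/m
Resisting = 107.8 + 103.7·tan25.8° = 107.8 + 50.2 = 158.0 kN/m
FS = 158.0 / 45.7 = 3.459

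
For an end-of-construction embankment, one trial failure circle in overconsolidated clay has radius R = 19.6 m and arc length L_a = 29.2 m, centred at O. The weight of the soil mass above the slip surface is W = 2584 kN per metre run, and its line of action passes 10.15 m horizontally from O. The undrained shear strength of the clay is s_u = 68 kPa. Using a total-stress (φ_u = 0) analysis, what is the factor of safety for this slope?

Taking moments about the centre O, the resisting moment is provided by the undrained shear strength acting along the arc:
M_R = s_u·L_a·R = 68·29.20·19.6 = 38917.8 kN·m/m
M_D = W·d = 2584·10.15 = 26227.6 kN·m/m
FS = M_R / M_D = 38917.8 / 26227.6 = 1.484

FS = 1.48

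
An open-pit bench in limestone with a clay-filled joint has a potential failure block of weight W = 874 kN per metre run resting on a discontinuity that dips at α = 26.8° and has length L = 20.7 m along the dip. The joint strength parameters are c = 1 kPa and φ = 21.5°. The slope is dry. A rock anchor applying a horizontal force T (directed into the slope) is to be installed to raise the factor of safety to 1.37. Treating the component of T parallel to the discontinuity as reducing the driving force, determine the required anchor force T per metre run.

T = 151 kN/m

Resolving forces along and normal to the sliding plane, with the horizontal anchor force T adding T·sinα to the effective normal force and T·cosα acting up the plane against the driving force:
FS = [cL + (W cosα + T sinα) tanφ] / [W sinα − T cosα]
Without the anchor: N' = 780.1 kN/m, driving T_d = 394.1 kN/m, resisting R = 1·20.7 + 780.1·tan21.5° = 328.0 kN/m, FS = 0.83.
Setting FS = 1.37 and solving for T:
1.37·(394.1 − T cos26.8°) = 328.0 + T sin26.8°·tan21.5°
T·(sin26.8°·tan21.5° + 1.37·cos26.8°) = 1.37·394.1 − 328.0
T·(0.4509·0.3939 + 1.37·0.8926) = 539.9 − 328.0 = 211.9
T·1.4004 = 211.9
T = 151.3 kN/m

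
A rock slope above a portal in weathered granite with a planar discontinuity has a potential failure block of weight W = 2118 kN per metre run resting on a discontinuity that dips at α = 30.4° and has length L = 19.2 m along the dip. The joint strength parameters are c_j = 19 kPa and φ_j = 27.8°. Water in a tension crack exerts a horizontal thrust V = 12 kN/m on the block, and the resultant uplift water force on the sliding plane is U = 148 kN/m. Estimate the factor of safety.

FS = 1.15

Resolving the block weight along and normal to the plane and applying the Mohr–Coulomb strength on the joint:
N' = W cosα − U − V sinα = 2118·cos30.4° − 148 − 12·sin30.4° = 1672.7 kN/m
Driving force T = W sinα + V cosα = 2118·sin30.4° + 12·cos30.4° = 1082.1 kN/m
Resisting force R = c_j·L + N'·tanφ_j = 19·19.2 + 1672.7·tan27.8° = 364.8 + 881.9 = 1246.7 kN/m
FS = R / T = 1246.7 / 1082.1 = 1.152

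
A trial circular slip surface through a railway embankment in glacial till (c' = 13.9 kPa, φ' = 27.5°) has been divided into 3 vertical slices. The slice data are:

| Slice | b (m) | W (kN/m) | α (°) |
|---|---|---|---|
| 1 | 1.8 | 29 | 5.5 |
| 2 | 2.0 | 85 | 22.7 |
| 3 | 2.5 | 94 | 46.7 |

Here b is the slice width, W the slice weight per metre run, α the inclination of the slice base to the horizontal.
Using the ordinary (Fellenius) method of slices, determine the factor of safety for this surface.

Ordinary method of slices: FS = Σ[c'·Δl_i + (W_i cosα_i)·tanφ'] / Σ W_i sinα_i, with Δl_i = b_i / cosα_i.
Slice 1: Δl = 1.8/cos5.5° = 1.808 m; N'_1 = 29·cos5.5° = 28.9; c'Δl = 25.14; W sinα = 2.8
Slice 2: Δl = 2.0/cos22.7° = 2.168 m; N'_2 = 85·cos22.7° = 78.4; c'Δl = 30.13; W sinα = 32.8
Slice 3: Δl = 2.5/cos46.7° = 3.645 m; N'_3 = 94·cos46.7° = 64.5; c'Δl = 50.67; W sinα = 68.4
Σc'Δl = 105.9 kN/m; ΣN' = 171.7 kN/m; ΣW sinα = 104.0 kN/m
Resisting = 105.9 + 171.7·tan27.5° = 105.9 + 89.4 = 195.3 kN/m
FS = 195.3 / 104.0 = 1.878

FS = 1.88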